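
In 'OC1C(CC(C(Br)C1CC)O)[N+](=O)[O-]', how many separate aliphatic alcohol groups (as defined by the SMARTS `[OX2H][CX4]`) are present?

2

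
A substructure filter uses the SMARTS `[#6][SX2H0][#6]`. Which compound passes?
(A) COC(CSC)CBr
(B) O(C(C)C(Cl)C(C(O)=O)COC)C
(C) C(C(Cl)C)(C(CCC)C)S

A

[#6][SX2H0][#6] describes an aliphatic sulfur bridging two carbons with no H on the sulfur (a thioether).
(A) contains a methylthio ether (-SCH3), which satisfies every atom and bond constraint.
(B) has a methoxy ether (-OCH3) but the bridging atom is O, not S.
(C) has a thiol (-SH) but the sulfur has H1, not H0 bridging two carbons.
So the answer is (A).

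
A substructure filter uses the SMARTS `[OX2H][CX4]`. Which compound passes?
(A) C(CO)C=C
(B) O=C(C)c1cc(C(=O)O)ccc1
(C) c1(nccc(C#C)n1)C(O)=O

A

[OX2H][CX4] describes a hydroxyl oxygen bound to an sp3 (X4) carbon (an aliphatic alcohol).
(A) contains a hydroxyl group (-OH), which satisfies every atom and bond constraint.
(B) has a carboxylic acid group (-C(=O)OH) but the -OH is on a CX3 carbonyl carbon, not a CX4 carbon.
(C) has a carboxylic acid group (-C(=O)OH) but the -OH is on a CX3 carbonyl carbon, not a CX4 carbon.
So the answer is (A).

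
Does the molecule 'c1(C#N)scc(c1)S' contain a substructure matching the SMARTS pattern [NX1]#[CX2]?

Yes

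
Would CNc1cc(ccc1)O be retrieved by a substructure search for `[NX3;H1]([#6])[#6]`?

Yes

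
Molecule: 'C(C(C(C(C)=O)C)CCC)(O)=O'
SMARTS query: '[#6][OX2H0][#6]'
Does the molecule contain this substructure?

No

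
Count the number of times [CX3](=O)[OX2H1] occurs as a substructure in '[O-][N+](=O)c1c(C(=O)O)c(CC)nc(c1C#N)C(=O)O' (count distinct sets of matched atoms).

[CX3](=O)[OX2H1] is the SMARTS for a carboxylic acid: an sp2 carbon double-bonded to O and single-bonded to an -OH oxygen.
The molecule carries 2 separate instances of a carboxylic acid group (-C(=O)OH) meeting every constraint; each maps to a distinct set of atoms, giving 2 matches.

2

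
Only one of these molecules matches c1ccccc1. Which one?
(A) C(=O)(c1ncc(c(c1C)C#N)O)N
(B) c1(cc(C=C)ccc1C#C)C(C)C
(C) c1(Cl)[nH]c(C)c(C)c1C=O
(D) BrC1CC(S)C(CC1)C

B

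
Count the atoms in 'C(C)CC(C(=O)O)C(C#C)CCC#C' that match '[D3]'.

3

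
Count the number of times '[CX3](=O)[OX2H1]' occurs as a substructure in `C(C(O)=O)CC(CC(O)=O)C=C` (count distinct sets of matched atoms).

2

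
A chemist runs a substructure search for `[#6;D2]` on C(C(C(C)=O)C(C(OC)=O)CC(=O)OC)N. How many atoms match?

2

The query [#6;D2] means: any carbon bonded to exactly two heavy atoms.
Check the 16 heavy atoms by environment: 2× C (D2) → match; 5× C (D3) → no; 3× O (D1) → no; 2× O (D2) → no; 3× C (D1) → no; 1× N (D1) → no.
That gives 2 matching atoms.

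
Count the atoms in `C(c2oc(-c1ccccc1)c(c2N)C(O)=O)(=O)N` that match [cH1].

5

Check the 18 heavy atoms by environment: 1× o (aromatic, H0) → no; 5× c (aromatic, H0) → no; 5× c (aromatic, H1) → match; 2× N (H2) → no; 2× C (H0) → no; 2× O (H0) → no; 1× O (H1) → no.
That gives 5 matching atoms.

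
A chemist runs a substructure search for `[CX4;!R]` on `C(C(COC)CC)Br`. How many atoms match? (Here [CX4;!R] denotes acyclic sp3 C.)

The query [CX4;!R] means: aliphatic carbon with four total connections, not in a ring.
Check the 8 heavy atoms by environment: 6× C (X4, acyclic) → match; 1× Br (X1, acyclic) → no; 1× O (X2, acyclic) → no.
That gives 6 matching atoms.

6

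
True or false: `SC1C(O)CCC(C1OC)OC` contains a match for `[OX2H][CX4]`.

True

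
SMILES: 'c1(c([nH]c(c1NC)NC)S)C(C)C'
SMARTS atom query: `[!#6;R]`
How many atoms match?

The query [!#6;R] means: non-carbon atom that is part of a ring.
Check the 13 heavy atoms by environment: 1× n (aromatic, in 5-ring) → match; 4× c (aromatic, in 5-ring) → no; 2× N (acyclic) → no; 5× C (acyclic) → no; 1× S (acyclic) → no.
That gives 1 matching atom.

1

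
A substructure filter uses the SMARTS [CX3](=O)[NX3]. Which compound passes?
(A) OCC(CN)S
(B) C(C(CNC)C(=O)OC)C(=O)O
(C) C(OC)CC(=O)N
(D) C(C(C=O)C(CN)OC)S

C

[CX3](=O)[NX3] describes a carbonyl carbon bonded to a trivalent nitrogen (an amide).
(A) has a primary amino group (-NH2) but the -NH2 is not attached to a carbonyl carbon.
(B) has a carboxylic acid group (-C(=O)OH) but the carbonyl is bonded to O, not to an NX3 nitrogen.
(C) contains a primary amide (-C(=O)NH2), which satisfies every atom and bond constraint.
(D) has a primary amino group (-NH2) but the -NH2 is not attached to a carbonyl carbon.
So the answer is (C).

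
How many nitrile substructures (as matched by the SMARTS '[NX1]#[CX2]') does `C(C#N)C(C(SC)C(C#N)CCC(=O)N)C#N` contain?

3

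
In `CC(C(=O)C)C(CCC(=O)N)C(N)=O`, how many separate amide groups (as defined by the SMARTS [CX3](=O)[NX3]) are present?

2

[CX3](=O)[NX3] is the SMARTS for an amide: a carbonyl carbon bonded to a trivalent nitrogen.
The molecule carries 2 separate instances of a primary amide (-C(=O)NH2) meeting every constraint; each maps to a distinct set of atoms, giving 2 matches.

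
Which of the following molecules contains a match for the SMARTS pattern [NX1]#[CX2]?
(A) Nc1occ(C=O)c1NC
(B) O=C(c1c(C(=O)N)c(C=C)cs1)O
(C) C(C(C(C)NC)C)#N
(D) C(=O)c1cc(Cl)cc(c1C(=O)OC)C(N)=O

[NX1]#[CX2] describes a nitrogen triple-bonded to a two-connected carbon (a nitrile).
(A) has a primary amino group (-NH2) but the nitrogen is NX3 (three connections), not NX1 triple-bonded.
(B) has a primary amide (-C(=O)NH2) but the nitrogen is NX3, not NX1.
(C) contains a nitrile (-C#N), which satisfies every atom and bond constraint.
(D) has a primary amide (-C(=O)NH2) but the nitrogen is NX3, not NX1.
So the answer is (C).

C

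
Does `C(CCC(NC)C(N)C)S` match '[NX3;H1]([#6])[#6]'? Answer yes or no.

The pattern [NX3;H1]([#6])[#6] describes a trivalent nitrogen with one H, bonded to two carbons — a secondary amine.
The molecule carries an N-methylamino group (-NHCH3), whose atoms satisfy every constraint of the query, so the pattern matches.

Yes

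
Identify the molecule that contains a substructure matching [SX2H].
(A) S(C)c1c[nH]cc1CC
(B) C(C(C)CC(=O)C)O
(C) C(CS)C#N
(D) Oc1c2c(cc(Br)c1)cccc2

C

[SX2H] describes an aliphatic sulfur with two connections, one being H (a thiol).
(A) has a methylthio ether (-SCH3) but the sulfur has H0 (bonded to two carbons), not H1.
(B) has a hydroxyl group (-OH) but it is an -OH, not an -SH.
(C) contains a thiol (-SH), which satisfies every atom and bond constraint.
(D) has a hydroxyl group (-OH) but it is an -OH, not an -SH.
So the answer is (C).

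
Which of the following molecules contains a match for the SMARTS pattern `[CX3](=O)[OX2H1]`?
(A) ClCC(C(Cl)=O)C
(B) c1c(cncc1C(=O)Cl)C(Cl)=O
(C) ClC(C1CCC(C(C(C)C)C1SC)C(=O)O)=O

C

[CX3](=O)[OX2H1] describes an sp2 carbon double-bonded to O and single-bonded to an -OH oxygen (a carboxylic acid).
(A) has an acyl chloride (-C(=O)Cl) but the carbonyl is bonded to Cl, not to an -OH oxygen.
(B) has an acyl chloride (-C(=O)Cl) but the carbonyl is bonded to Cl, not to an -OH oxygen.
(C) contains a carboxylic acid group (-C(=O)OH), which satisfies every atom and bond constraint.
So the answer is (C).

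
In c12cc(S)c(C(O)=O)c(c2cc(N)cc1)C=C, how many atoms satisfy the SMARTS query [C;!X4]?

3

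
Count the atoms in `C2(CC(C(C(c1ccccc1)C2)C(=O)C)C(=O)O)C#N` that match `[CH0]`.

3

Check the 20 heavy atoms by environment: 2× C (H2) → no; 4× C (H1) → no; 1× c (aromatic, H0) → no; 5× c (aromatic, H1) → no; 3× C (H0) → match; 1× N (H0) → no; 2× O (H0) → no; 1× C (H3) → no; 1× O (H1) → no.
That gives 3 matching atoms.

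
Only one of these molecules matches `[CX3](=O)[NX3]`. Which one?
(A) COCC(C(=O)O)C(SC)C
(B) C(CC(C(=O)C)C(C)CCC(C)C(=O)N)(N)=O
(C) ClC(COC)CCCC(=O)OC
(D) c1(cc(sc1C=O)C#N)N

B

[CX3](=O)[NX3] describes a carbonyl carbon bonded to a trivalent nitrogen (an amide).
(A) has a carboxylic acid group (-C(=O)OH) but the carbonyl is bonded to O, not to an NX3 nitrogen.
(B) contains a primary amide (-C(=O)NH2), which satisfies every atom and bond constraint.
(C) has a methyl-ester group (-C(=O)OCH3) but the carbonyl is bonded to O, not to an NX3 nitrogen.
(D) has a primary amino group (-NH2) but the -NH2 is not attached to a carbonyl carbon.
So the answer is (B).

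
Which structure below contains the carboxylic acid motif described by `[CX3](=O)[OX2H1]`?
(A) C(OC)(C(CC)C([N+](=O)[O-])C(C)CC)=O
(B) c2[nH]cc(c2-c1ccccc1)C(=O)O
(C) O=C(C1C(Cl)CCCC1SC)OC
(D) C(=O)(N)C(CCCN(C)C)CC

[CX3](=O)[OX2H1] describes an sp2 carbon double-bonded to O and single-bonded to an -OH oxygen (a carboxylic acid).
(A) has a methyl-ester group (-C(=O)OCH3) but the singly-bonded O has no H (OX2H0, not OX2H1).
(B) contains a carboxylic acid group (-C(=O)OH), which satisfies every atom and bond constraint.
(C) has a methyl-ester group (-C(=O)OCH3) but the singly-bonded O has no H (OX2H0, not OX2H1).
(D) has a primary amide (-C(=O)NH2) but the carbonyl is bonded to N, not to an -OH oxygen.
So the answer is (B).

B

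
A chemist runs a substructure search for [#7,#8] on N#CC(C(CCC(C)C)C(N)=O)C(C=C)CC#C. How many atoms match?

3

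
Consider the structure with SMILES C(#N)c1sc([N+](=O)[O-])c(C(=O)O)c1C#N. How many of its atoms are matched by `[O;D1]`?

The query [O;D1] means: aliphatic oxygen bonded to exactly one heavy atom.
Check the 15 heavy atoms by environment: 1× s (aromatic, D2) → no; 4× c (aromatic, D3) → no; 1× N (charge +1, D3) → no; 1× O (charge -1, D1) → match; 3× O (D1) → match; 2× C (D2) → no; 2× N (D1) → no; 1× C (D3) → no.
Summing the matching environments: 1 + 3 = 4 matching atoms.

4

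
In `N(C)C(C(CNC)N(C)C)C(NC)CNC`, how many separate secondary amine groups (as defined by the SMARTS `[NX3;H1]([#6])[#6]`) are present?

4

[NX3;H1]([#6])[#6] is the SMARTS for a secondary amine: a trivalent nitrogen with one H, bonded to two carbons.
The molecule carries 4 separate instances of an N-methylamino group (-NHCH3) meeting every constraint; each maps to a distinct set of atoms, giving 4 matches.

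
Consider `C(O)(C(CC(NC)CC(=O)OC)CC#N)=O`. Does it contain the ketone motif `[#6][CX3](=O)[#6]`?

No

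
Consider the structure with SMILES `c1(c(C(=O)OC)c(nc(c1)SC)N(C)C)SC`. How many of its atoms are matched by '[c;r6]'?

5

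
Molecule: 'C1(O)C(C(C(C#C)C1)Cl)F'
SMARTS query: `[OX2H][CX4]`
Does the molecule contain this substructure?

Yes

The pattern [OX2H][CX4] describes a hydroxyl oxygen bound to an sp3 (X4) carbon — an aliphatic alcohol.
The molecule carries a hydroxyl group (-OH), whose atoms satisfy every constraint of the query, so the pattern matches.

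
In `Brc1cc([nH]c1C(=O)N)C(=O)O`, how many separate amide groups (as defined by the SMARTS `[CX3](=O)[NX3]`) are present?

1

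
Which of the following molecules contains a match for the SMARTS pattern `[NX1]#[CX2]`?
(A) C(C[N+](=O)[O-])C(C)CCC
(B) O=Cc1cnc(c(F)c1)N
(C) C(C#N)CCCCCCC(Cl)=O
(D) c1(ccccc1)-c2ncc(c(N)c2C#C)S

[NX1]#[CX2] describes a nitrogen triple-bonded to a two-connected carbon (a nitrile).
(A) has a nitro group (-[N+](=O)[O-]) but there is no C#N triple bond.
(B) has a primary amino group (-NH2) but the nitrogen is NX3 (three connections), not NX1 triple-bonded.
(C) contains a nitrile (-C#N), which satisfies every atom and bond constraint.
(D) has a primary amino group (-NH2) but the nitrogen is NX3 (three connections), not NX1 triple-bonded.
So the answer is (C).

C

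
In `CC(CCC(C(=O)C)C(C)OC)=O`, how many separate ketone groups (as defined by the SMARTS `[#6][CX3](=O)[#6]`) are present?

[#6][CX3](=O)[#6] is the SMARTS for a ketone: a carbonyl carbon (no H) flanked by two carbons.
The molecule carries 2 separate instances of an acetyl/ketone group (-C(=O)CH3) meeting every constraint; each maps to a distinct set of atoms, giving 2 matches.

2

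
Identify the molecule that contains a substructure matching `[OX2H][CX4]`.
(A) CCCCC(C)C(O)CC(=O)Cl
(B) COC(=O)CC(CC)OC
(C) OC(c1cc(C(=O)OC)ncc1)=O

[OX2H][CX4] describes a hydroxyl oxygen bound to an sp3 (X4) carbon (an aliphatic alcohol).
(A) contains a hydroxyl group (-OH), which satisfies every atom and bond constraint.
(B) has a methoxy ether (-OCH3) but the oxygen has H0 (ether), not H1.
(C) has a carboxylic acid group (-C(=O)OH) but the -OH is on a CX3 carbonyl carbon, not a CX4 carbon.
So the answer is (A).

A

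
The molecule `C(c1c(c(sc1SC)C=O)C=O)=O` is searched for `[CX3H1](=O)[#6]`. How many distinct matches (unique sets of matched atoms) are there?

[CX3H1](=O)[#6] is the SMARTS for an aldehyde: an sp2 carbon with one H, double-bonded to O and single-bonded to carbon.
The molecule carries 3 separate instances of an aldehyde (-CHO) meeting every constraint; each maps to a distinct set of atoms, giving 3 matches.

3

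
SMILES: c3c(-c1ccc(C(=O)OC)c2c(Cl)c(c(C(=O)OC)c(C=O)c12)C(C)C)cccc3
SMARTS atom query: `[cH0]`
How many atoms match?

The query [cH0] means: aromatic carbon with no attached hydrogen (substituted or ring-fusion).
Check the 30 heavy atoms by environment: 9× c (aromatic, H0) → match; 7× c (aromatic, H1) → no; 2× C (H1) → no; 5× O (H0) → no; 1× Cl (H0) → no; 2× C (H0) → no; 4× C (H3) → no.
That gives 9 matching atoms.

9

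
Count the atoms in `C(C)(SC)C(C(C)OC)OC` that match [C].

8

The query [C] means: uppercase C matches aliphatic (non-aromatic) carbon only.
Check the 11 heavy atoms by environment: 8× C → match; 2× O → no; 1× S → no.
That gives 8 matching atoms.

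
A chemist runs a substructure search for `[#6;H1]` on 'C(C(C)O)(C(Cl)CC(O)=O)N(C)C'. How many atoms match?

The query [#6;H1] means: any carbon bearing exactly one hydrogen.
Check the 13 heavy atoms by environment: 1× C (H2) → no; 3× C (H1) → match; 3× C (H3) → no; 1× Cl (H0) → no; 1× N (H0) → no; 2× O (H1) → no; 1× C (H0) → no; 1× O (H0) → no.
That gives 3 matching atoms.

3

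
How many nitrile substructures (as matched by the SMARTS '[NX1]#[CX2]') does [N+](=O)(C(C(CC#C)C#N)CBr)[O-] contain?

1

[NX1]#[CX2] is the SMARTS for a nitrile: a nitrogen triple-bonded to a two-connected carbon.
Exactly one fragment in the molecule meets all constraints, giving 1 match.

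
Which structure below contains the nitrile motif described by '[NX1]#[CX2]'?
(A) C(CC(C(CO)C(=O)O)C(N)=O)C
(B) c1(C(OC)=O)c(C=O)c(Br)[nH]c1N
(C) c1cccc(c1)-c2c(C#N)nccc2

C

[NX1]#[CX2] describes a nitrogen triple-bonded to a two-connected carbon (a nitrile).
(A) has a primary amide (-C(=O)NH2) but the nitrogen is NX3, not NX1.
(B) has a primary amino group (-NH2) but the nitrogen is NX3 (three connections), not NX1 triple-bonded.
(C) contains a nitrile (-C#N), which satisfies every atom and bond constraint.
So the answer is (C).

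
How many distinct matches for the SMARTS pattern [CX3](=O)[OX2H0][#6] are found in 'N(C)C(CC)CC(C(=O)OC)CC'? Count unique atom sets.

[CX3](=O)[OX2H0][#6] is the SMARTS for an ester: a carbonyl carbon bonded to an oxygen that is itself bonded to carbon (no H on that O).
Exactly one fragment in the molecule meets all constraints, giving 1 match.

1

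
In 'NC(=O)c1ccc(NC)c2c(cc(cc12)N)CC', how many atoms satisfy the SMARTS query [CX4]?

3

The query [CX4] means: C with X4: aliphatic carbon with exactly 4 total connections (bonds + H).
Check the 18 heavy atoms by environment: 10× c (aromatic, X3) → no; 3× C (X4) → match; 3× N (X3) → no; 1× C (X3) → no; 1× O (X1) → no.
That gives 3 matching atoms.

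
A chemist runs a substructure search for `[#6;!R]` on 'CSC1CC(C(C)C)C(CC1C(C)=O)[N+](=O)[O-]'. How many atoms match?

6

The query [#6;!R] means: carbon not in any ring.
Check the 17 heavy atoms by environment: 6× C (in 6-ring) → no; 1× N (charge +1, acyclic) → no; 1× O (charge -1, acyclic) → no; 2× O (acyclic) → no; 6× C (acyclic) → match; 1× S (acyclic) → no.
That gives 6 matching atoms.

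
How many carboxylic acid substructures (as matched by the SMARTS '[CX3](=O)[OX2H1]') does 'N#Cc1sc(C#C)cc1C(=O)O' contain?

1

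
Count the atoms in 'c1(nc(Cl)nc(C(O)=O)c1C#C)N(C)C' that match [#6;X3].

5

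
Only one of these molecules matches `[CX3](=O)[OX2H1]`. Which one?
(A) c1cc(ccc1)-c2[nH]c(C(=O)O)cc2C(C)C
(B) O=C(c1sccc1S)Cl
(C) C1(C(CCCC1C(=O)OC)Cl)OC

A

[CX3](=O)[OX2H1] describes an sp2 carbon double-bonded to O and single-bonded to an -OH oxygen (a carboxylic acid).
(A) contains a carboxylic acid group (-C(=O)OH), which satisfies every atom and bond constraint.
(B) has an acyl chloride (-C(=O)Cl) but the carbonyl is bonded to Cl, not to an -OH oxygen.
(C) has a methyl-ester group (-C(=O)OCH3) but the singly-bonded O has no H (OX2H0, not OX2H1).
So the answer is (A).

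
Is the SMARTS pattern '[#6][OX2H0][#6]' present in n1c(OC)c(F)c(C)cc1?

The pattern [#6][OX2H0][#6] describes an aliphatic oxygen bridging two carbons with no H on the oxygen — an ether.
The molecule carries a methoxy ether (-OCH3), whose atoms satisfy every constraint of the query, so the pattern matches.

Yes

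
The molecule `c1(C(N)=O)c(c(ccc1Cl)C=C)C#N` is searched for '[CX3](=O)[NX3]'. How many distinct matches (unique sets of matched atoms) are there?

1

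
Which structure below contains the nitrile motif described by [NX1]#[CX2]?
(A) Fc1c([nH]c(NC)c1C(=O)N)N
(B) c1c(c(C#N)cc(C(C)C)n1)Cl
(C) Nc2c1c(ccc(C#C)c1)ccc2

B

[NX1]#[CX2] describes a nitrogen triple-bonded to a two-connected carbon (a nitrile).
(A) has a primary amide (-C(=O)NH2) but the nitrogen is NX3, not NX1.
(B) contains a nitrile (-C#N), which satisfies every atom and bond constraint.
(C) has a primary amino group (-NH2) but the nitrogen is NX3 (three connections), not NX1 triple-bonded.
So the answer is (B).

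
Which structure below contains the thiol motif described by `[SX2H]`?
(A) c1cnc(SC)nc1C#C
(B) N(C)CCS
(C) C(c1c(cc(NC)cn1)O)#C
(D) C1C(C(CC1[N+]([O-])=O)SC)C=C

B

[SX2H] describes an aliphatic sulfur with two connections, one being H (a thiol).
(A) has a methylthio ether (-SCH3) but the sulfur has H0 (bonded to two carbons), not H1.
(B) contains a thiol (-SH), which satisfies every atom and bond constraint.
(C) has a hydroxyl group (-OH) but it is an -OH, not an -SH.
(D) has a methylthio ether (-SCH3) but the sulfur has H0 (bonded to two carbons), not H1.
So the answer is (B).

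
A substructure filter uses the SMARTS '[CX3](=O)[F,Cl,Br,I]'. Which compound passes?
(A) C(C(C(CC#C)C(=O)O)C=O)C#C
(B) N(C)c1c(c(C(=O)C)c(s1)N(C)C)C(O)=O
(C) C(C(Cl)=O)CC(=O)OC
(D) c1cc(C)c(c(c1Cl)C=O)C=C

[CX3](=O)[F,Cl,Br,I] describes a carbonyl carbon bonded to a halogen (an acyl halide).
(A) has a carboxylic acid group (-C(=O)OH) but the carbonyl is bonded to -OH, not to a halogen.
(B) has a carboxylic acid group (-C(=O)OH) but the carbonyl is bonded to -OH, not to a halogen.
(C) contains an acyl chloride (-C(=O)Cl), which satisfies every atom and bond constraint.
(D) has a chloro substituent but the Cl is not on a carbonyl carbon.
So the answer is (C).

C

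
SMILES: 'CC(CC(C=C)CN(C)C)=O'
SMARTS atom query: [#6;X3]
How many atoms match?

The query [#6;X3] means: any carbon (aromatic or not) with three total connections.
Check the 11 heavy atoms by environment: 6× C (X4) → no; 1× N (X3) → no; 3× C (X3) → match; 1× O (X1) → no.
That gives 3 matching atoms.

3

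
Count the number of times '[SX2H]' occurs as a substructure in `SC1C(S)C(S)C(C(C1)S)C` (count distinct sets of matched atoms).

4

[SX2H] is the SMARTS for a thiol: an aliphatic sulfur with two connections, one being H.
The molecule carries 4 separate instances of a thiol (-SH) meeting every constraint; each maps to a distinct set of atoms, giving 4 matches.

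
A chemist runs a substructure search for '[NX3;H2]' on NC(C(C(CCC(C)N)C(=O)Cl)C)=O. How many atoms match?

Check the 14 heavy atoms by environment: 2× C (H3, X4) → no; 3× C (H1, X4) → no; 2× C (H2, X4) → no; 2× C (H0, X3) → no; 2× O (H0, X1) → no; 2× N (H2, X3) → match; 1× Cl (H0, X1) → no.
That gives 2 matching atoms.

2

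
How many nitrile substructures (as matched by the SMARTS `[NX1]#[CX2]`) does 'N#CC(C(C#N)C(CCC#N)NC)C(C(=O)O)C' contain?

[NX1]#[CX2] is the SMARTS for a nitrile: a nitrogen triple-bonded to a two-connected carbon.
The molecule carries 3 separate instances of a nitrile (-C#N) meeting every constraint; each maps to a distinct set of atoms, giving 3 matches.

3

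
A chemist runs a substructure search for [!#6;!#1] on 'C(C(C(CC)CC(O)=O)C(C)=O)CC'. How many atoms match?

3

The query [!#6;!#1] means: not carbon and not hydrogen — any heteroatom.
Check the 14 heavy atoms by environment: 11× C → no; 3× O → match.
That gives 3 matching atoms.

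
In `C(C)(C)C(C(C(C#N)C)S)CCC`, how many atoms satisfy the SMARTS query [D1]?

6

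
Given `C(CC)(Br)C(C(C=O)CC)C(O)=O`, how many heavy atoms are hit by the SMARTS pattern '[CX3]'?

The query [CX3] means: C with X3: aliphatic carbon with exactly 3 total connections.
Check the 13 heavy atoms by environment: 7× C (X4) → no; 2× C (X3) → match; 2× O (X1) → no; 1× O (X2) → no; 1× Br (X1) → no.
That gives 2 matching atoms.

2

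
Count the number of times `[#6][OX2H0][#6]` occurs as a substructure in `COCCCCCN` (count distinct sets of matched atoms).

1

[#6][OX2H0][#6] is the SMARTS for an ether: an aliphatic oxygen bridging two carbons with no H on the oxygen.
Exactly one fragment in the molecule meets all constraints, giving 1 match.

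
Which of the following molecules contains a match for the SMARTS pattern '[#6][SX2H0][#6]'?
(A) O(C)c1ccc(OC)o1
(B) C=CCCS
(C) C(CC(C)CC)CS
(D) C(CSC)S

D

[#6][SX2H0][#6] describes an aliphatic sulfur bridging two carbons with no H on the sulfur (a thioether).
(A) has a methoxy ether (-OCH3) but the bridging atom is O, not S.
(B) has a thiol (-SH) but the sulfur has H1, not H0 bridging two carbons.
(C) has a thiol (-SH) but the sulfur has H1, not H0 bridging two carbons.
(D) contains a methylthio ether (-SCH3), which satisfies every atom and bond constraint.
So the answer is (D).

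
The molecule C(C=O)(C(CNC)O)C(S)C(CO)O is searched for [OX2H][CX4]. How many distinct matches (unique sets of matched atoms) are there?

[OX2H][CX4] is the SMARTS for an aliphatic alcohol: a hydroxyl oxygen bound to an sp3 (X4) carbon.
The molecule carries 3 separate instances of a hydroxyl group (-OH) meeting every constraint; each maps to a distinct set of atoms, giving 3 matches.

3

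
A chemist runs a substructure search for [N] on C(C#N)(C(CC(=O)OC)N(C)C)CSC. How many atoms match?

2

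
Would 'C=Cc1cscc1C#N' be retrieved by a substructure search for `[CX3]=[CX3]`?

The pattern [CX3]=[CX3] describes a non-aromatic C=C double bond between two sp2 carbons — an alkene.
The molecule carries a vinyl group (-CH=CH2), whose atoms satisfy every constraint of the query, so the pattern matches.

Yes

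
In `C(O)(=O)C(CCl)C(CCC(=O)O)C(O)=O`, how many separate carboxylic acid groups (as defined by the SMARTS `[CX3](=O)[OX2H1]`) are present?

3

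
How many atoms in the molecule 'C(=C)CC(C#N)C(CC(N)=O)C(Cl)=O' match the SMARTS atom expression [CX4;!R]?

The query [CX4;!R] means: aliphatic carbon with four total connections, not in a ring.
Check the 14 heavy atoms by environment: 4× C (X4, acyclic) → match; 4× C (X3, acyclic) → no; 1× C (X2, acyclic) → no; 1× N (X1, acyclic) → no; 2× O (X1, acyclic) → no; 1× Cl (X1, acyclic) → no; 1× N (X3, acyclic) → no.
That gives 4 matching atoms.

4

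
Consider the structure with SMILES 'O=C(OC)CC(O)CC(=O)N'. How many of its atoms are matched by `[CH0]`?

The query [CH0] means: aliphatic carbon with no attached hydrogen.
Check the 11 heavy atoms by environment: 2× C (H2) → no; 1× C (H1) → no; 2× C (H0) → match; 3× O (H0) → no; 1× N (H2) → no; 1× O (H1) → no; 1× C (H3) → no.
That gives 2 matching atoms.

2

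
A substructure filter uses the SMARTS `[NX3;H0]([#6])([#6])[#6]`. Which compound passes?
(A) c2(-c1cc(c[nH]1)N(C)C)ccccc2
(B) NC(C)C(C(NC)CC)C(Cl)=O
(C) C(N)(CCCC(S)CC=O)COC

A

[NX3;H0]([#6])([#6])[#6] describes a trivalent nitrogen with no H, bonded to three carbons (a tertiary amine).
(A) contains a dimethylamino group (-N(CH3)2), which satisfies every atom and bond constraint.
(B) has an N-methylamino group (-NHCH3) but the nitrogen still has one H (H1), not H0.
(C) has a primary amino group (-NH2) but the nitrogen has H2, not H0 with three carbons.
So the answer is (A).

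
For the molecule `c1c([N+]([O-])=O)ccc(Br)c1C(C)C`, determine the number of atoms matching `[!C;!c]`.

4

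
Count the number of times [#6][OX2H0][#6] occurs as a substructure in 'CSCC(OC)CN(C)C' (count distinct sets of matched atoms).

1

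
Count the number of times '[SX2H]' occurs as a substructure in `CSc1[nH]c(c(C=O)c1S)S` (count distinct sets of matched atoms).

2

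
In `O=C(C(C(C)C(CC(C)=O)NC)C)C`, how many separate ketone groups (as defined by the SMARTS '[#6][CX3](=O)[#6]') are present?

[#6][CX3](=O)[#6] is the SMARTS for a ketone: a carbonyl carbon (no H) flanked by two carbons.
The molecule carries 2 separate instances of an acetyl/ketone group (-C(=O)CH3) meeting every constraint; each maps to a distinct set of atoms, giving 2 matches.

2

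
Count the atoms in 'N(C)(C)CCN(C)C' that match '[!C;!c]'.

2

The query [!C;!c] means: neither aliphatic nor aromatic carbon — same as [!#6].
Check the 8 heavy atoms by environment: 6× C → no; 2× N → match.
That gives 2 matching atoms.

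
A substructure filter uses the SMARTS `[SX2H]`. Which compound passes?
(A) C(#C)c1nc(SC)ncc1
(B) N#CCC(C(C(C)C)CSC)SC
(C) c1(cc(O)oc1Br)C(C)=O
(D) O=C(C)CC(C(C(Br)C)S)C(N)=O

D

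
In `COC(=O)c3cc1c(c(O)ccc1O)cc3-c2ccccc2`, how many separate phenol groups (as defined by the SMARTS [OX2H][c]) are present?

[OX2H][c] is the SMARTS for a phenol: a hydroxyl oxygen attached to an aromatic carbon.
The molecule carries 2 separate instances of a hydroxyl group (-OH) meeting every constraint; each maps to a distinct set of atoms, giving 2 matches.

2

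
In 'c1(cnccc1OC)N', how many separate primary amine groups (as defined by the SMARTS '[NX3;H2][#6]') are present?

[NX3;H2][#6] is the SMARTS for a primary amine: a trivalent nitrogen with two H attached to carbon.
Exactly one fragment in the molecule meets all constraints, giving 1 match.

1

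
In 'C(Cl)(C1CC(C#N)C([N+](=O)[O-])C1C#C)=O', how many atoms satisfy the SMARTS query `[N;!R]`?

The query [N;!R] means: aliphatic nitrogen not in a ring.
Check the 15 heavy atoms by environment: 5× C (in 5-ring) → no; 4× C (acyclic) → no; 2× O (acyclic) → no; 1× Cl (acyclic) → no; 1× N (charge +1, acyclic) → match; 1× O (charge -1, acyclic) → no; 1× N (acyclic) → match.
Summing the matching environments: 1 + 1 = 2 matching atoms.

2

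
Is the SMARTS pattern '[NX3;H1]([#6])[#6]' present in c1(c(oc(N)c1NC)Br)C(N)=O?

Yes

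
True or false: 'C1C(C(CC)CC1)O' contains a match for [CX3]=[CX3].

False

The pattern [CX3]=[CX3] describes a non-aromatic C=C double bond between two sp2 carbons — an alkene.
The closest candidate here is an ethyl group (-CH2CH3), but its C-C bond is a single bond between CX4 carbons, not CX3=CX3. No other fragment satisfies the full query, so there is no match.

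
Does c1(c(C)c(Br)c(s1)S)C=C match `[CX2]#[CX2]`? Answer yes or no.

The pattern [CX2]#[CX2] describes a carbon-carbon triple bond — an alkyne.
The closest candidate here is a vinyl group (-CH=CH2), but the C=C is a double bond; both carbons are CX3, not CX2. No other fragment satisfies the full query, so there is no match.

No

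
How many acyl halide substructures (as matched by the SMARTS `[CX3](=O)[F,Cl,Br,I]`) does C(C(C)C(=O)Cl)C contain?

1

[CX3](=O)[F,Cl,Br,I] is the SMARTS for an acyl halide: a carbonyl carbon bonded to a halogen.
Exactly one fragment in the molecule meets all constraints, giving 1 match.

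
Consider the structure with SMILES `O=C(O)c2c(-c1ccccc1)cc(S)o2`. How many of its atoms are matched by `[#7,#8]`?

3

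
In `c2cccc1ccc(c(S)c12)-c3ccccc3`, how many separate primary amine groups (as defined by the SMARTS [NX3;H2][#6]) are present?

0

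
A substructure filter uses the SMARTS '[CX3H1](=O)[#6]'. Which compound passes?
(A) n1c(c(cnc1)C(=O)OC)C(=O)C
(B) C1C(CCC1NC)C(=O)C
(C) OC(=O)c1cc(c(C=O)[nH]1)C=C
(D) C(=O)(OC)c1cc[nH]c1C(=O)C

C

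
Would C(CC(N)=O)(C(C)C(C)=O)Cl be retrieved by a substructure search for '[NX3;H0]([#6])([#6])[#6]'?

The pattern [NX3;H0]([#6])([#6])[#6] describes a trivalent nitrogen with no H, bonded to three carbons — a tertiary amine.
The closest candidate here is a primary amide (-C(=O)NH2), but the amide nitrogen has H2 and only one carbon neighbour. No other fragment satisfies the full query, so there is no match.

No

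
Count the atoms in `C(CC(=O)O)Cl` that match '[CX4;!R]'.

The query [CX4;!R] means: aliphatic carbon with four total connections, not in a ring.
Check the 6 heavy atoms by environment: 2× C (X4, acyclic) → match; 1× C (X3, acyclic) → no; 1× O (X1, acyclic) → no; 1× O (X2, acyclic) → no; 1× Cl (X1, acyclic) → no.
That gives 2 matching atoms.

2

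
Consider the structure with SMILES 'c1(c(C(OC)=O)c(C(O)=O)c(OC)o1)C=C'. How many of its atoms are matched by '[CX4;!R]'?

The query [CX4;!R] means: aliphatic carbon with four total connections, not in a ring.
Check the 16 heavy atoms by environment: 1× o (aromatic, X2, in 5-ring) → no; 4× c (aromatic, X3, in 5-ring) → no; 4× C (X3, acyclic) → no; 2× O (X1, acyclic) → no; 3× O (X2, acyclic) → no; 2× C (X4, acyclic) → match.
That gives 2 matching atoms.

2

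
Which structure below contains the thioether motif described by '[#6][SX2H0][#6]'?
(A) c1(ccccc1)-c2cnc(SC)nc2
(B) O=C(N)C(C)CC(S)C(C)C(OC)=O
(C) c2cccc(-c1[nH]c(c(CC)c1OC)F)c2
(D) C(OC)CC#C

[#6][SX2H0][#6] describes an aliphatic sulfur bridging two carbons with no H on the sulfur (a thioether).
(A) contains a methylthio ether (-SCH3), which satisfies every atom and bond constraint.
(B) has a thiol (-SH) but the sulfur has H1, not H0 bridging two carbons.
(C) has a methoxy ether (-OCH3) but the bridging atom is O, not S.
(D) has a methoxy ether (-OCH3) but the bridging atom is O, not S.
So the answer is (A).

A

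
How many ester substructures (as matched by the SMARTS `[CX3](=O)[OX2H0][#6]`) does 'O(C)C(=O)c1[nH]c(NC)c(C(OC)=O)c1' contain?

2

[CX3](=O)[OX2H0][#6] is the SMARTS for an ester: a carbonyl carbon bonded to an oxygen that is itself bonded to carbon (no H on that O).
The molecule carries 2 separate instances of a methyl-ester group (-C(=O)OCH3) meeting every constraint; each maps to a distinct set of atoms, giving 2 matches.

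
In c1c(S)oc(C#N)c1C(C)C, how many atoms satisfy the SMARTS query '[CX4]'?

The query [CX4] means: C with X4: aliphatic carbon with exactly 4 total connections (bonds + H).
Check the 11 heavy atoms by environment: 1× o (aromatic, X2) → no; 4× c (aromatic, X3) → no; 3× C (X4) → match; 1× C (X2) → no; 1× N (X1) → no; 1× S (X2) → no.
That gives 3 matching atoms.

3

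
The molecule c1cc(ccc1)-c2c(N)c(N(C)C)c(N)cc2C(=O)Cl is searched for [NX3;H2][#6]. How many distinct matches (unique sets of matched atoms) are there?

2

[NX3;H2][#6] is the SMARTS for a primary amine: a trivalent nitrogen with two H attached to carbon.
The molecule carries 2 separate instances of a primary amino group (-NH2) meeting every constraint; each maps to a distinct set of atoms, giving 2 matches.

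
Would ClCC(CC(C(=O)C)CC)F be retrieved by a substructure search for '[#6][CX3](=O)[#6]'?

Yes

The pattern [#6][CX3](=O)[#6] describes a carbonyl carbon (no H) flanked by two carbons — a ketone.
The molecule carries an acetyl/ketone group (-C(=O)CH3), whose atoms satisfy every constraint of the query, so the pattern matches.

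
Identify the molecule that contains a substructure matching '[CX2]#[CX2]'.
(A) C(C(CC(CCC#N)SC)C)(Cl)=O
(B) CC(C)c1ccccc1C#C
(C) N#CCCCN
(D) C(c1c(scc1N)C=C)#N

[CX2]#[CX2] describes a carbon-carbon triple bond (an alkyne).
(A) has a nitrile (-C#N) but the triple bond is C#N, not C#C.
(B) contains an ethynyl group (-C#CH), which satisfies every atom and bond constraint.
(C) has a nitrile (-C#N) but the triple bond is C#N, not C#C.
(D) has a nitrile (-C#N) but the triple bond is C#N, not C#C.
So the answer is (B).

B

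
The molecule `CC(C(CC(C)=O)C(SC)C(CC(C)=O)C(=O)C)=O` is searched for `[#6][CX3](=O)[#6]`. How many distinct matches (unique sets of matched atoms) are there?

[#6][CX3](=O)[#6] is the SMARTS for a ketone: a carbonyl carbon (no H) flanked by two carbons.
The molecule carries 4 separate instances of an acetyl/ketone group (-C(=O)CH3) meeting every constraint; each maps to a distinct set of atoms, giving 4 matches.

4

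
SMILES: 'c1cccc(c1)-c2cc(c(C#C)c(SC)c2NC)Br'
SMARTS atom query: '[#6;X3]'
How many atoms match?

Check the 19 heavy atoms by environment: 12× c (aromatic, X3) → match; 2× C (X2) → no; 1× N (X3) → no; 2× C (X4) → no; 1× S (X2) → no; 1× Br (X1) → no.
That gives 12 matching atoms.

12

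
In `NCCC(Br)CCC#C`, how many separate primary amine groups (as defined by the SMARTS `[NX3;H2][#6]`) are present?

1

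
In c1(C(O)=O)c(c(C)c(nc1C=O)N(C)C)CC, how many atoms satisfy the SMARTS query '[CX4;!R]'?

5

The query [CX4;!R] means: aliphatic carbon with four total connections, not in a ring.
Check the 17 heavy atoms by environment: 1× n (aromatic, X2, in 6-ring) → no; 5× c (aromatic, X3, in 6-ring) → no; 2× C (X3, acyclic) → no; 2× O (X1, acyclic) → no; 1× O (X2, acyclic) → no; 5× C (X4, acyclic) → match; 1× N (X3, acyclic) → no.
That gives 5 matching atoms.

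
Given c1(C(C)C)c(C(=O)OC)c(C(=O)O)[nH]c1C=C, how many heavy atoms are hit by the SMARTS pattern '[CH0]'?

2

The query [CH0] means: aliphatic carbon with no attached hydrogen.
Check the 17 heavy atoms by environment: 1× n (aromatic, H1) → no; 4× c (aromatic, H0) → no; 2× C (H0) → match; 3× O (H0) → no; 3× C (H3) → no; 1× O (H1) → no; 2× C (H1) → no; 1× C (H2) → no.
That gives 2 matching atoms.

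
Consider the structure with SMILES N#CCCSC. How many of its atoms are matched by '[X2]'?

2

The query [X2] means: any atom with exactly two total connections (bonds + H).
Check the 6 heavy atoms by environment: 3× C (X4) → no; 1× S (X2) → match; 1× C (X2) → match; 1× N (X1) → no.
Summing the matching environments: 1 + 1 = 2 matching atoms.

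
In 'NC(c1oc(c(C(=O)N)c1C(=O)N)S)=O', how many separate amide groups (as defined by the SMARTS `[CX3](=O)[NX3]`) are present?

3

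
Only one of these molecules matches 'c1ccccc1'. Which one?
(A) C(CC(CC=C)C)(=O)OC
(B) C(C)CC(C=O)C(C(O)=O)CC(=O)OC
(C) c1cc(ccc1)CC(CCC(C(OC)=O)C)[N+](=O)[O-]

c1ccccc1 describes six aromatic carbons in a ring (a benzene ring).
(A) has a methyl group (-CH3) but no six-membered all-carbon aromatic ring is present.
(B) has a methyl group (-CH3) but no six-membered all-carbon aromatic ring is present.
(C) contains a phenyl ring, which satisfies every atom and bond constraint.
So the answer is (C).

C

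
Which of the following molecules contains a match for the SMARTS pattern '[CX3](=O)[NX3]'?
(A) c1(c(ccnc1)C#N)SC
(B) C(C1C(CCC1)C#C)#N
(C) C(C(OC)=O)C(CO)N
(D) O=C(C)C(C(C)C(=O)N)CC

[CX3](=O)[NX3] describes a carbonyl carbon bonded to a trivalent nitrogen (an amide).
(A) has a nitrile (-C#N) but the nitrile N is NX1 (triple-bonded), not NX3.
(B) has a nitrile (-C#N) but the nitrile N is NX1 (triple-bonded), not NX3.
(C) has a methyl-ester group (-C(=O)OCH3) but the carbonyl is bonded to O, not to an NX3 nitrogen.
(D) contains a primary amide (-C(=O)NH2), which satisfies every atom and bond constraint.
So the answer is (D).

D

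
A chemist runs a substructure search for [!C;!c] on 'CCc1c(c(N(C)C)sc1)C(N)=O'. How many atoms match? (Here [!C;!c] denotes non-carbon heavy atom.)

4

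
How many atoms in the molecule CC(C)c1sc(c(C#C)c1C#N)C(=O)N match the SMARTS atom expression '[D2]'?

3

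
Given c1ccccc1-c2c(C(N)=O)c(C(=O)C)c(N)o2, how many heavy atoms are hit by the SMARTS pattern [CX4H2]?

The query [CX4H2] means: sp3 carbon (X4) with exactly two hydrogens.
Check the 18 heavy atoms by environment: 1× o (aromatic, H0, X2) → no; 5× c (aromatic, H0, X3) → no; 2× C (H0, X3) → no; 2× O (H0, X1) → no; 2× N (H2, X3) → no; 1× C (H3, X4) → no; 5× c (aromatic, H1, X3) → no.
No environment satisfies the query, so 0 matching atoms.

0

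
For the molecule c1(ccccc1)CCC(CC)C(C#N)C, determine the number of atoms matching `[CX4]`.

7

The query [CX4] means: C with X4: aliphatic carbon with exactly 4 total connections (bonds + H).
Check the 15 heavy atoms by environment: 7× C (X4) → match; 1× C (X2) → no; 1× N (X1) → no; 6× c (aromatic, X3) → no.
That gives 7 matching atoms.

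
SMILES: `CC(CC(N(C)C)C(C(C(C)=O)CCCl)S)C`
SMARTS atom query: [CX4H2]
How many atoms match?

3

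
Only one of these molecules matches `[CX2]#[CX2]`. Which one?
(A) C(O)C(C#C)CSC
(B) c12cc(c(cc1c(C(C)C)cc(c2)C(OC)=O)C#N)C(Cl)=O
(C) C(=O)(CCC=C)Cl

A

[CX2]#[CX2] describes a carbon-carbon triple bond (an alkyne).
(A) contains an ethynyl group (-C#CH), which satisfies every atom and bond constraint.
(B) has a nitrile (-C#N) but the triple bond is C#N, not C#C.
(C) has a vinyl group (-CH=CH2) but the C=C is a double bond; both carbons are CX3, not CX2.
So the answer is (A).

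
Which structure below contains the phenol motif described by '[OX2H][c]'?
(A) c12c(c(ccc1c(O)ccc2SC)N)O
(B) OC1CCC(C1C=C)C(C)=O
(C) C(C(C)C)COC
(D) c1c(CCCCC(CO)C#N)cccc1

A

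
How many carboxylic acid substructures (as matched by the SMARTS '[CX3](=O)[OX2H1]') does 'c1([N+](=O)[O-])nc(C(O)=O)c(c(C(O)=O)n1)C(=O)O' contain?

3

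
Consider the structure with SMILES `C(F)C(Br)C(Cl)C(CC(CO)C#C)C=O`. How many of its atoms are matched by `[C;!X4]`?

The query [C;!X4] means: aliphatic carbon that does not have four total connections.
Check the 15 heavy atoms by environment: 7× C (X4) → no; 1× C (X3) → match; 1× O (X1) → no; 1× O (X2) → no; 1× Br (X1) → no; 1× Cl (X1) → no; 2× C (X2) → match; 1× F (X1) → no.
Summing the matching environments: 1 + 2 = 3 matching atoms.

3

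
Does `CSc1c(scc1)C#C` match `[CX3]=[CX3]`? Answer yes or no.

No

The pattern [CX3]=[CX3] describes a non-aromatic C=C double bond between two sp2 carbons — an alkene.
The closest candidate here is an ethynyl group (-C#CH), but the C-C bond is a triple bond, not a double bond. No other fragment satisfies the full query, so there is no match.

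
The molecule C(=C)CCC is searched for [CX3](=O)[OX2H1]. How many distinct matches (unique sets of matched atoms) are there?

[CX3](=O)[OX2H1] is the SMARTS for a carboxylic acid: an sp2 carbon double-bonded to O and single-bonded to an -OH oxygen.
No fragment in the molecule satisfies every constraint, giving 0 matches.

0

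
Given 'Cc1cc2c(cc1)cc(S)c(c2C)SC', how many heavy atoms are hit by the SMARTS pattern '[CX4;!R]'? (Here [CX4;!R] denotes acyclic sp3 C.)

Check the 15 heavy atoms by environment: 10× c (aromatic, X3, in 6-ring) → no; 3× C (X4, acyclic) → match; 2× S (X2, acyclic) → no.
That gives 3 matching atoms.

3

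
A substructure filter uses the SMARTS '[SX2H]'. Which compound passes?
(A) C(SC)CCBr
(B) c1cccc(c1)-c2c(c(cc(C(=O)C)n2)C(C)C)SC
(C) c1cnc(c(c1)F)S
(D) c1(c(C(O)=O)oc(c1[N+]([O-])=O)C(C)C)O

[SX2H] describes an aliphatic sulfur with two connections, one being H (a thiol).
(A) has a methylthio ether (-SCH3) but the sulfur has H0 (bonded to two carbons), not H1.
(B) has a methylthio ether (-SCH3) but the sulfur has H0 (bonded to two carbons), not H1.
(C) contains a thiol (-SH), which satisfies every atom and bond constraint.
(D) has a hydroxyl group (-OH) but it is an -OH, not an -SH.
So the answer is (C).

C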